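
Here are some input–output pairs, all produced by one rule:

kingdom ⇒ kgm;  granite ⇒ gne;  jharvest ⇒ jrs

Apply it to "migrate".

mre

The pattern: keep one character in every 3, starting at position 1 (positions 1st, 4th, 7th, ...).
"migrate" → "mre".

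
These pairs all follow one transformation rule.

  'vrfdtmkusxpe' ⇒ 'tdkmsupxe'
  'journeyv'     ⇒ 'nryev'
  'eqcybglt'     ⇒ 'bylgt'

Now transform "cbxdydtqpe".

ydtdpqe

Rule — delete the first 3 characters, then swap each adjacent pair of characters (1↔2, 3↔4, ...).
Working it through for "cbxdydtqpe": intermediate "dydtqpe", final "ydtdpqe".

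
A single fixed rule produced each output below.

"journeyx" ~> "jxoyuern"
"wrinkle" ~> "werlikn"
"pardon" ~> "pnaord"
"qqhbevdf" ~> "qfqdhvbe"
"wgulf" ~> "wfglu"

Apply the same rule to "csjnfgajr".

In each case the input is transformed by: take characters alternately from the front and the back (1st, last, 2nd, 2nd-last, ...).
Doing the same to "csjnfgajr": "crsjjangf".

crsjjangf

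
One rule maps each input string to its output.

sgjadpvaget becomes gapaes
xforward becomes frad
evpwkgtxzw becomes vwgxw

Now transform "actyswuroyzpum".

Each output is the input with this applied: move the first character to the end, then keep every other character starting from the first (positions 1st, 3rd, 5th, ...).
Applying both steps to "actyswuroyzpum": "ctyswuroyzpuma", then "cywrypm".

cywrypm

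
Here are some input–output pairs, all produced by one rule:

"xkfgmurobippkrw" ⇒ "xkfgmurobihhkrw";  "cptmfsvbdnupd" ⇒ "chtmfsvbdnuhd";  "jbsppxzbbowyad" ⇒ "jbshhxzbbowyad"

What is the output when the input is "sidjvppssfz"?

Looking at the pairs, the operation is to replace every "p" with "h".
Doing the same to "sidjvppssfz": "sidjvhhssfz".

sidjvhhssfz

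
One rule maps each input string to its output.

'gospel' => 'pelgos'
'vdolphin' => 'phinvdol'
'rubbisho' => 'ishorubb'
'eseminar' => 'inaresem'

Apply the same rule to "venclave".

lavevenc

Looking at the pairs, the operation is to swap the front and back halves of the string.
Doing the same to "venclave": "lavevenc".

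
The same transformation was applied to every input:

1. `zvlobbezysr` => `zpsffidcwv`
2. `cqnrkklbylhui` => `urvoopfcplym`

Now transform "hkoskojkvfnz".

oswosnozjrd

Looking at the pairs, the operation is to shift every letter 4 places forward in the alphabet (wrapping around), then delete the first character.
Starting from "hkoskojkvfnz": after the first operation, "loswosnozjrd"; after the second, "oswosnozjrd".
(Check on "zvlobbezysr": → "dzpsffidcwv" → "zpsffidcwv" ✓)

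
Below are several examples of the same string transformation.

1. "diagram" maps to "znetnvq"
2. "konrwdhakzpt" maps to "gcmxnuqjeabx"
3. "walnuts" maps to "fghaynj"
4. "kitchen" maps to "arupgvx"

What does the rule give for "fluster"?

Rule — reverse the string, then shift every letter 13 places forward in the alphabet (wrapping around) — i.e. ROT13.
Applying both steps to "fluster": "retsulf", then "ergfhys".

ergfhys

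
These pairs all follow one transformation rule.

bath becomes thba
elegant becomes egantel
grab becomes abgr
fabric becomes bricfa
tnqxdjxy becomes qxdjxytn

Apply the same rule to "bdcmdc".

cmdcbd

Each output is the input with this applied: move the first 2 characters to the end (rotate left by 2).
Doing the same to "bdcmdc": "cmdcbd".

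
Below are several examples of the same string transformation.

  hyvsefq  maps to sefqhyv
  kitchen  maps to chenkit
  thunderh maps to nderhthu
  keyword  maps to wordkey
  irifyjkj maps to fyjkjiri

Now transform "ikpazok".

azokikp

The transformation: move the first 3 characters to the end (rotate left by 3).
On "ikpazok" that produces "azokikp".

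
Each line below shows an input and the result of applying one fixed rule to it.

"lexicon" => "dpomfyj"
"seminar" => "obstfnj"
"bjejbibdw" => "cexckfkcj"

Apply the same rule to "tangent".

Looking at the pairs, the operation is to move the last 3 characters to the front (rotate right by 3), then shift every letter 1 place forward in the alphabet (wrapping around).
Working it through for "tangent": intermediate "enttang", final "fouuboh".
(Check on "bjejbibdw": → "bdwbjejbi" → "cexckfkcj" ✓)

fouuboh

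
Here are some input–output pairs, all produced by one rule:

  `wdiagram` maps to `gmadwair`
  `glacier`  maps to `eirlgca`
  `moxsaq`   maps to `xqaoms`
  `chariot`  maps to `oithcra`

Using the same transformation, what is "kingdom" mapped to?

odmikgn

Looking at the pairs, the operation is to swap each adjacent pair of characters (1↔2, 3↔4, ...), then move the last 3 characters to the front (rotate right by 3).
On "kingdom": the first step gives "ikgnodm", and the second then gives "odmikgn".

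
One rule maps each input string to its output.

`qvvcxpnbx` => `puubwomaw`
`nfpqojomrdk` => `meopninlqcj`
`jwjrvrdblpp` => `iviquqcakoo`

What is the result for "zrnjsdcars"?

The pattern: shift every letter 1 place backward in the alphabet (wrapping around).
Doing the same to "zrnjsdcars": "yqmircbzqr".

yqmircbzqr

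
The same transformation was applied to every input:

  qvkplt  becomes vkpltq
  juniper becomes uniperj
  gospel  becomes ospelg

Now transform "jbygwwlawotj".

The pattern: move the first character to the end.
Doing the same to "jbygwwlawotj": "bygwwlawotjj".

bygwwlawotjj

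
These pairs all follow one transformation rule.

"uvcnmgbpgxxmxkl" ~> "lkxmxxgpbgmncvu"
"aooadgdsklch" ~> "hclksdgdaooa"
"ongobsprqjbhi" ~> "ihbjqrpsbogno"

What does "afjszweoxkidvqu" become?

In each case the input is transformed by: reverse the string.
On "afjszweoxkidvqu" that produces "uqvdikxoewzsjfa".

uqvdikxoewzsjfa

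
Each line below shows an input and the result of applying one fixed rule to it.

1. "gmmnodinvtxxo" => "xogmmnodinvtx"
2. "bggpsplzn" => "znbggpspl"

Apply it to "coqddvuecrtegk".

The pattern: move the last 2 characters to the front (rotate right by 2).
So "coqddvuecrtegk" becomes "gkcoqddvuecrte".

gkcoqddvuecrte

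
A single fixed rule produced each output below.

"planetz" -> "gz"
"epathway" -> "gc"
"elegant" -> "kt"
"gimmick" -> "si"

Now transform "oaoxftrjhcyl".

The transformation: shift every letter 6 places forward in the alphabet (wrapping around), then keep one character in every 3, starting at position 3 (positions 3rd, 6th, 9th, ...).
So "oaoxftrjhcyl" becomes "uznr".

uznr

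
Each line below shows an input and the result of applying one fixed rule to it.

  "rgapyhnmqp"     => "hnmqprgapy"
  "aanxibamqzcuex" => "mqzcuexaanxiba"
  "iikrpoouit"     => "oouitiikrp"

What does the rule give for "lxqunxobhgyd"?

Looking at the pairs, the operation is to swap the front and back halves of the string.
Doing the same to "lxqunxobhgyd": "obhgydlxqunx".

obhgydlxqunx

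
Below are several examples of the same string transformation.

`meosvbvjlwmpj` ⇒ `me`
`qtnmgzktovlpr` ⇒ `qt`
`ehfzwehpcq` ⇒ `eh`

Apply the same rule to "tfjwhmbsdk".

tf

What's happening: keep only the first 2 characters.
Applying that to "tfjwhmbsdk" gives "tf".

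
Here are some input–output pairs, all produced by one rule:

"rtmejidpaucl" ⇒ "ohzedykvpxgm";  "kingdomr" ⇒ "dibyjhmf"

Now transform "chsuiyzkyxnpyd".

cnpdtuftsiktyx

The rule is to shift every letter 5 places backward in the alphabet (wrapping around), then move the first character to the end.
Working it through for "chsuiyzkyxnpyd": intermediate "xcnpdtuftsikty", final "cnpdtuftsiktyx".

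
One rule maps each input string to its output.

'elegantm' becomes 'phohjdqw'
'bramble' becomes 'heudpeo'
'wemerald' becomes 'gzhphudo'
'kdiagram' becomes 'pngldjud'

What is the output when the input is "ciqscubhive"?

Each output is the input with this applied: move the last character to the front, then shift every letter 3 places forward in the alphabet (wrapping around).
On "ciqscubhive": the first step gives "eciqscubhiv", and the second then gives "hfltvfxekly".

hfltvfxekly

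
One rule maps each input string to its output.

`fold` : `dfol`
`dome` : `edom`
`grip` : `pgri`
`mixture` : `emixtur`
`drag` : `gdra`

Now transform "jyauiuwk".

The pattern: move the last character to the front.
"jyauiuwk" → "kjyauiuw".

kjyauiuw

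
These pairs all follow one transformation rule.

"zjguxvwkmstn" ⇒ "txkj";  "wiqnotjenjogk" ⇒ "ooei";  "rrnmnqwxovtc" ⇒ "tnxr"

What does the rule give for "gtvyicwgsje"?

The pattern: keep one character in every 3, starting at position 2 (positions 2nd, 5th, 8th, ...), then swap the first and last characters.
Applying that to "gtvyicwgsje" gives "eigt".

eigt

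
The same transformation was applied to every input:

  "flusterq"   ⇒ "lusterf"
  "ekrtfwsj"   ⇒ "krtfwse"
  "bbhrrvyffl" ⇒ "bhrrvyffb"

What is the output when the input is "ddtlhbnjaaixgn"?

In each case the input is transformed by: swap the first and last characters, then delete the first character.
On "ddtlhbnjaaixgn": the first step gives "ndtlhbnjaaixgd", and the second then gives "dtlhbnjaaixgd".

dtlhbnjaaixgd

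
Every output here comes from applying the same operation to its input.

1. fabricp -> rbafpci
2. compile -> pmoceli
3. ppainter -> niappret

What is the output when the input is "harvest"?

vrahtse

The rule is to move the last 3 characters to the front (rotate right by 3), then reverse the string.
Working it through for "harvest": intermediate "estharv", final "vrahtse".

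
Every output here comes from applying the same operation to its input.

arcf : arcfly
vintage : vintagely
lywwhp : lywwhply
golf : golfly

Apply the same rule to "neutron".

neutronly

In each case the input is transformed by: append "ly".
So "neutron" becomes "neutronly".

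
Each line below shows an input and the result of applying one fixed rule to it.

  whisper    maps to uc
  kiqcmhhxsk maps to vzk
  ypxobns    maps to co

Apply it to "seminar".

ra

What's happening: shift every letter 13 places forward in the alphabet (wrapping around) — i.e. ROT13, then keep one character in every 3, starting at position 2 (positions 2nd, 5th, 8th, ...).
"seminar" → "ra".
(Check on "whisper": → "juvfcre" → "uc" ✓)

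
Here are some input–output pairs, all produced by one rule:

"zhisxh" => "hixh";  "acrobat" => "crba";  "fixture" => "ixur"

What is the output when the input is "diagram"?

The transformation: double every character, then keep one character in every 3, starting at position 3 (positions 3rd, 6th, 9th, ...).
Working it through for "diagram": intermediate "ddiiaaggrraamm", final "iara".
(Check on "acrobat": → "aaccrroobbaatt" → "crba" ✓)

iara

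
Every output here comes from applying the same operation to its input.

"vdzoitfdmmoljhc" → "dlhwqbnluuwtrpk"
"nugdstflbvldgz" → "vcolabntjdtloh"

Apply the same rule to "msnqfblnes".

The pattern: shift every letter 8 places forward in the alphabet (wrapping around).
So "msnqfblnes" becomes "uavynjtvma".

uavynjtvma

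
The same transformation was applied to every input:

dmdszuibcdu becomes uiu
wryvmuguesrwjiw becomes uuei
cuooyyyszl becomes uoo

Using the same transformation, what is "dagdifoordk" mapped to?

In each case the input is transformed by: keep only the vowels.
For "dagdifoordk" the result is "aioo".

aioo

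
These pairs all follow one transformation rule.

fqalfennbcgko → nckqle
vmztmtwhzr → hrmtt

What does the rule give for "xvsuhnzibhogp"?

What's happening: keep every other character starting from the second (positions 2nd, 4th, 6th, ...), then move the first 3 characters to the end (rotate left by 3).
"xvsuhnzibhogp" → "vunihg" → "ihgvun".

ihgvun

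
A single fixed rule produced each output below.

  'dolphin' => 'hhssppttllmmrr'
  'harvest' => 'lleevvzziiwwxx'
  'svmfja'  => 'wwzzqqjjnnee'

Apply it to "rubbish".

vvyyffffmmwwll

The rule is to double every character, then shift every letter 4 places forward in the alphabet (wrapping around).
Applying both steps to "rubbish": "rruubbbbiisshh", then "vvyyffffmmwwll".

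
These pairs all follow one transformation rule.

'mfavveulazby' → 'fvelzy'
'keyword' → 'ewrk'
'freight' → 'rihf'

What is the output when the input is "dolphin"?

Rule — move the first character to the end, then keep every other character starting from the first (positions 1st, 3rd, 5th, ...).
For "dolphin", step one produces "olphind"; step two turns that into "opid".

opid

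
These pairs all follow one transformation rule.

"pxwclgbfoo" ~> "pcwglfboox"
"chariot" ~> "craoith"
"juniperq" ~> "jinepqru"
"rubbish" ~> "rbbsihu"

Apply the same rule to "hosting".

htsnigo

The rule is to swap each adjacent pair of characters (1↔2, 3↔4, ...), then move the first character to the end.
Working it through for "hosting": intermediate "ohtsnig", final "htsnigo".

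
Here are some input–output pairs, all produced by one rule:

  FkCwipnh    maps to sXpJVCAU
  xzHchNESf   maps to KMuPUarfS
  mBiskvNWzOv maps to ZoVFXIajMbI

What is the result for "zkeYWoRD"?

In each case the input is transformed by: flip the case of every letter, then shift every letter 13 places forward in the alphabet (wrapping around) — i.e. ROT13.
Working it through for "zkeYWoRD": intermediate "ZKEywOrd", final "MXRljBeq".
(Check on "xzHchNESf": → "XZhCHnesF" → "KMuPUarfS" ✓)

MXRljBeq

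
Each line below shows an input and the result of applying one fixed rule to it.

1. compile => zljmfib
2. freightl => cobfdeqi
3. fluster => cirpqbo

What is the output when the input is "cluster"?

The pattern: shift every letter 3 places backward in the alphabet (wrapping around).
So "cluster" becomes "zirpqbo".

zirpqbo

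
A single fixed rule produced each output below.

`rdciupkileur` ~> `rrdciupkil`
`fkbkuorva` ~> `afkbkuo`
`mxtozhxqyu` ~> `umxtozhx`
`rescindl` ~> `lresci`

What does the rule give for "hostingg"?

The transformation: move the last character to the front, then delete the last 2 characters.
Applying both steps to "hostingg": "ghosting", then "ghosti".

ghosti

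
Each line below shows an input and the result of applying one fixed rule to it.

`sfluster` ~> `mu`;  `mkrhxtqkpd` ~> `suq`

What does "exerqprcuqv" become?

The transformation: keep one character in every 3, starting at position 3 (positions 3rd, 6th, 9th, ...), then shift every letter 1 place forward in the alphabet (wrapping around).
Working it through for "exerqprcuqv": intermediate "epu", final "fqv".

fqv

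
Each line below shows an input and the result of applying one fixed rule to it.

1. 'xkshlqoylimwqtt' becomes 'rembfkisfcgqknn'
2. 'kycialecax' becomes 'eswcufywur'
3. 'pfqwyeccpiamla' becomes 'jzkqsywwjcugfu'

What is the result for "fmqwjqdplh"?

What's happening: shift every letter 6 places backward in the alphabet (wrapping around).
On "fmqwjqdplh" that produces "zgkqdkxjfb".

zgkqdkxjfb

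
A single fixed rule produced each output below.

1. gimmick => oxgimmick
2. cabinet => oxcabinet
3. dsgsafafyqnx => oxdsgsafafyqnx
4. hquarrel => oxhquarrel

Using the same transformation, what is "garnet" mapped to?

oxgarnet

The rule is to prepend "ox".
So "garnet" becomes "oxgarnet".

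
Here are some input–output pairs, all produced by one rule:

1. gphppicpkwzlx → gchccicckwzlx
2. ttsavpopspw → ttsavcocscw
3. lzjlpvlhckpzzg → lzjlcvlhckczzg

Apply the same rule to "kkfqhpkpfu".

Looking at the pairs, the operation is to replace every "p" with "c".
On "kkfqhpkpfu" that produces "kkfqhckcfu".

kkfqhckcfu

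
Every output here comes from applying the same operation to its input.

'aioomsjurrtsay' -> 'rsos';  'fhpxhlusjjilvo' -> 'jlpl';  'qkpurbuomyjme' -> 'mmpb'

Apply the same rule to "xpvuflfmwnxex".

The pattern: keep one character in every 3, starting at position 3 (positions 3rd, 6th, 9th, ...), then move the last 2 characters to the front (rotate right by 2).
Starting from "xpvuflfmwnxex": after the first operation, "vlwe"; after the second, "wevl".
(Check on "fhpxhlusjjilvo": → "pljl" → "jlpl" ✓)

wevl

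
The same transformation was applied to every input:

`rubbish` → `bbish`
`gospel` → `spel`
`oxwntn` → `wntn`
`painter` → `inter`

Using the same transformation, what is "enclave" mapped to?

Looking at the pairs, the operation is to delete the first 2 characters.
For "enclave" the result is "clave".

clave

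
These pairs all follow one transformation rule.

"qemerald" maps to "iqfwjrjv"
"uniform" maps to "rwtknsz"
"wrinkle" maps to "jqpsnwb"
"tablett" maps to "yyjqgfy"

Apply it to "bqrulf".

The rule is to reverse the string, then shift every letter 5 places forward in the alphabet (wrapping around).
Applying both steps to "bqrulf": "flurqb", then "kqzwvg".

kqzwvg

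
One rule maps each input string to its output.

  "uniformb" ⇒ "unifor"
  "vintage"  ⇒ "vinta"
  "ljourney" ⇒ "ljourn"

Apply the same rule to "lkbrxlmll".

The rule is to delete the last 2 characters.
On "lkbrxlmll" that produces "lkbrxlm".

lkbrxlm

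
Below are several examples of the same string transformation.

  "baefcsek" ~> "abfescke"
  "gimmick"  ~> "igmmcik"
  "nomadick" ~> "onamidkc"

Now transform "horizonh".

The transformation: swap each adjacent pair of characters (1↔2, 3↔4, ...).
So "horizonh" becomes "ohirozhn".

ohirozhn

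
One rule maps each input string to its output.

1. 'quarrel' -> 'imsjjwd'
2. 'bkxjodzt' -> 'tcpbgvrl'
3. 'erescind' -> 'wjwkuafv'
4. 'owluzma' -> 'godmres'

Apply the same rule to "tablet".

What's happening: shift every letter 8 places backward in the alphabet (wrapping around).
On "tablet" that produces "lstdwl".

lstdwl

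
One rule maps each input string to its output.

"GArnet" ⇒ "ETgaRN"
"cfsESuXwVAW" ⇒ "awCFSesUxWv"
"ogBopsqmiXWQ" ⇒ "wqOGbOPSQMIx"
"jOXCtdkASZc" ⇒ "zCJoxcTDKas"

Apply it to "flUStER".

In each case the input is transformed by: move the last 2 characters to the front (rotate right by 2), then flip the case of every letter.
For "flUStER", step one produces "ERflUSt"; step two turns that into "erFLusT".

erFLusT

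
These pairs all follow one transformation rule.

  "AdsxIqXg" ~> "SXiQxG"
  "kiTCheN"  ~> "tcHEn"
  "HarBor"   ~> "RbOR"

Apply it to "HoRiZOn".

In each case the input is transformed by: flip the case of every letter, then delete the first 2 characters.
On "HoRiZOn": the first step gives "hOrIzoN", and the second then gives "rIzoN".

rIzoN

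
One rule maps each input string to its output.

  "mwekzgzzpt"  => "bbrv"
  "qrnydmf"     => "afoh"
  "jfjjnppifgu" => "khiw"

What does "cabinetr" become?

The rule is to shift every letter 2 places forward in the alphabet (wrapping around), then keep only the last 4 characters.
For "cabinetr", step one produces "ecdkpgvt"; step two turns that into "pgvt".

pgvt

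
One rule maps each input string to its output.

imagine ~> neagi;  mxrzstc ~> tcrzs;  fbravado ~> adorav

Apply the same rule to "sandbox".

The rule is to delete the first 2 characters, then move the first 3 characters to the end (rotate left by 3).
"sandbox" → "ndbox" → "oxndb".

oxndb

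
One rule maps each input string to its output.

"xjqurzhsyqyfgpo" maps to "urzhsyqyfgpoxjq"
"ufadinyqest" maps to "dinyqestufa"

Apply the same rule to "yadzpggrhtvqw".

zpggrhtvqwyad

Each output is the input with this applied: move the first 3 characters to the end (rotate left by 3).
For "yadzpggrhtvqw" the result is "zpggrhtvqwyad".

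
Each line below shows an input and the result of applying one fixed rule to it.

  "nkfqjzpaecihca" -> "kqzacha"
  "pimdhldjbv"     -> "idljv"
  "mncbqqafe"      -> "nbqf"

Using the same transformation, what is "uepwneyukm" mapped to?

eweum

Looking at the pairs, the operation is to keep every other character starting from the second (positions 2nd, 4th, 6th, ...).
Doing the same to "uepwneyukm": "eweum".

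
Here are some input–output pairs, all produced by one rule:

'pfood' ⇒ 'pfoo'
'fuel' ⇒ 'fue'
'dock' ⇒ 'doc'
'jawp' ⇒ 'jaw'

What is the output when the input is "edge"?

The transformation: delete the last character.
Applying that to "edge" gives "edg".

edg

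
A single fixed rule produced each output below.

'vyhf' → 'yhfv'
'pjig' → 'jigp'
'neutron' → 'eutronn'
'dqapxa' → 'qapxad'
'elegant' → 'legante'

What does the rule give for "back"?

ackb

Each output is the input with this applied: move the first character to the end.
Applying that to "back" gives "ackb".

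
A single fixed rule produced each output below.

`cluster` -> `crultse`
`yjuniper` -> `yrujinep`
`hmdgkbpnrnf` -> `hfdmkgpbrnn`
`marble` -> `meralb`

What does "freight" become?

ftergih

In each case the input is transformed by: move the last character to the front, then swap each adjacent pair of characters (1↔2, 3↔4, ...).
For "freight", step one produces "tfreigh"; step two turns that into "ftergih".
(Check on "cluster": → "rcluste" → "crultse" ✓)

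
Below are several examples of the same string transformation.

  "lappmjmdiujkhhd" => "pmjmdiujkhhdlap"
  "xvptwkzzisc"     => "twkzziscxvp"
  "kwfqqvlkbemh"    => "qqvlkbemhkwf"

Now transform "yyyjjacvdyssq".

jjacvdyssqyyy

The rule is to move the first 3 characters to the end (rotate left by 3).
"yyyjjacvdyssq" → "jjacvdyssqyyy".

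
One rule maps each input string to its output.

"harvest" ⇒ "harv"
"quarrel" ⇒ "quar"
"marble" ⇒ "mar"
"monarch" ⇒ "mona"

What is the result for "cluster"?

Each output is the input with this applied: delete the last 3 characters.
On "cluster" that produces "clus".

clus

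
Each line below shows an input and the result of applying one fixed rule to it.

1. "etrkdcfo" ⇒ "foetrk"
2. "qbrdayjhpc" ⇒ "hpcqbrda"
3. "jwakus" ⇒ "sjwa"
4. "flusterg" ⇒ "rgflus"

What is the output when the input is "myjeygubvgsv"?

What's happening: swap the front and back halves of the string, then delete the first 2 characters.
For "myjeygubvgsv", step one produces "ubvgsvmyjeyg"; step two turns that into "vgsvmyjeyg".

vgsvmyjeyg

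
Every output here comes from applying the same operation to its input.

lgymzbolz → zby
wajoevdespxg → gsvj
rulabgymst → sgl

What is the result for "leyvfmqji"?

What's happening: keep one character in every 3, starting at position 3 (positions 3rd, 6th, 9th, ...), then reverse the string.
For "leyvfmqji", step one produces "ymi"; step two turns that into "imy".

imy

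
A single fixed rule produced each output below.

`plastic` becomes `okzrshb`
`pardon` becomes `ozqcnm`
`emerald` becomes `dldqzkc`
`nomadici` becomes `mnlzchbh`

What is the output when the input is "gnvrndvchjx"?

fmuqmcubgiw

What's happening: shift every letter 1 place backward in the alphabet (wrapping around).
For "gnvrndvchjx" the result is "fmuqmcubgiw".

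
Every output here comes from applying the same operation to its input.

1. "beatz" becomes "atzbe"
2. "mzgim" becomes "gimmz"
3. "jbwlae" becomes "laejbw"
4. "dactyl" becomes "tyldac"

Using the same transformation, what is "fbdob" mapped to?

dobfb

In each case the input is transformed by: move the last 3 characters to the front (rotate right by 3).
On "fbdob" that produces "dobfb".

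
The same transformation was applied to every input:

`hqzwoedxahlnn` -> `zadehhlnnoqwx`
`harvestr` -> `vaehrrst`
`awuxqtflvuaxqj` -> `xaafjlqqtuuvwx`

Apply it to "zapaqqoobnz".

What's happening: sort the characters into alphabetical order, then move the last character to the front.
"zapaqqoobnz" → "aabnoopqqzz" → "zaabnoopqqz".
(Check on "harvestr": → "aehrrstv" → "vaehrrst" ✓)

zaabnoopqqz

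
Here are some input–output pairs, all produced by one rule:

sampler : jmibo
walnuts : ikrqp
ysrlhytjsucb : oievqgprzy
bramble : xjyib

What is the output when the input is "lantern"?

Rule — delete the first 2 characters, then shift every letter 3 places backward in the alphabet (wrapping around).
Starting from "lantern": after the first operation, "ntern"; after the second, "kqbok".

kqbok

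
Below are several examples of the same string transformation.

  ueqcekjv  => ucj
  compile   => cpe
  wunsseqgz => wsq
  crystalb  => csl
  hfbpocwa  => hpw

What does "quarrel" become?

qrl

The pattern: keep one character in every 3, starting at position 1 (positions 1st, 4th, 7th, ...).
On "quarrel" that produces "qrl".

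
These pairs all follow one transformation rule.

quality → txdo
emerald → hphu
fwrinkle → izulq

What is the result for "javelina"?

mdyho

Rule — shift every letter 3 places forward in the alphabet (wrapping around), then delete the last 3 characters.
"javelina" → "mdyho".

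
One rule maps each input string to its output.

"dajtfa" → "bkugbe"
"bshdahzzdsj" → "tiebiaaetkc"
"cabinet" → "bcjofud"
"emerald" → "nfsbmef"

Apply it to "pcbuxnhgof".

In each case the input is transformed by: move the first character to the end, then shift every letter 1 place forward in the alphabet (wrapping around).
"pcbuxnhgof" → "dcvyoihpgq".

dcvyoihpgq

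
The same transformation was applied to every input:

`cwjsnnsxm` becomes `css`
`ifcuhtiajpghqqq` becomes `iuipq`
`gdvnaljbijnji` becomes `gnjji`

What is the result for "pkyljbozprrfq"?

plorq

The rule is to keep one character in every 3, starting at position 1 (positions 1st, 4th, 7th, ...).
Doing the same to "pkyljbozprrfq": "plorq".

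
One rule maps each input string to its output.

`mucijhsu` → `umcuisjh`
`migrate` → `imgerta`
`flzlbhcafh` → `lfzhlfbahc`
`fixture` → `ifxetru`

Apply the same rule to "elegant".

leetgna

Each output is the input with this applied: move the first character to the end, then take characters alternately from the front and the back (1st, last, 2nd, 2nd-last, ...).
Working it through for "elegant": intermediate "legante", final "leetgna".
(Check on "fixture": → "ixturef" → "ifxetru" ✓)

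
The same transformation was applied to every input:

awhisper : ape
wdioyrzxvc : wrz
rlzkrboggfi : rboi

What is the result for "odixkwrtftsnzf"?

owrnz

Rule — swap each adjacent pair of characters (1↔2, 3↔4, ...), then keep one character in every 3, starting at position 2 (positions 2nd, 5th, 8th, ...).
For "odixkwrtftsnzf", step one produces "doxiwktrtfnsfz"; step two turns that into "owrnz".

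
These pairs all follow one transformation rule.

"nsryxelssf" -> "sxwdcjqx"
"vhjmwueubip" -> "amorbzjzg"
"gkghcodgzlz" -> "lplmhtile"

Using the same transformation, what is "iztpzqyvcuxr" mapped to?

The rule is to shift every letter 5 places forward in the alphabet (wrapping around), then delete the last 2 characters.
Applying that to "iztpzqyvcuxr" gives "neyuevdahz".
(Check on "gkghcodgzlz": → "lplmhtileqe" → "lplmhtile" ✓)

neyuevdahz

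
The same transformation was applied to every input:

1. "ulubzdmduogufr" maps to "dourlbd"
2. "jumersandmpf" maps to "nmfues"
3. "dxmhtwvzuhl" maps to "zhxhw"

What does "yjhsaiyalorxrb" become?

The rule is to keep every other character starting from the second (positions 2nd, 4th, 6th, ...), then move the first 3 characters to the end (rotate left by 3).
Working it through for "yjhsaiyalorxrb": intermediate "jsiaoxb", final "aoxbjsi".

aoxbjsi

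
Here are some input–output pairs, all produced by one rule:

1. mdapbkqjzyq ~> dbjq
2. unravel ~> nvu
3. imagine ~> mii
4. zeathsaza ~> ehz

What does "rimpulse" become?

The pattern: move the first character to the end, then keep one character in every 3, starting at position 1 (positions 1st, 4th, 7th, ...).
"rimpulse" → "impulser" → "iue".

iue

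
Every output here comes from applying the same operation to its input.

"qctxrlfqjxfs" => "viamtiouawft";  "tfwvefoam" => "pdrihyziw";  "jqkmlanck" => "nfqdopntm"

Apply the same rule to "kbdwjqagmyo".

What's happening: reverse the string, then shift every letter 3 places forward in the alphabet (wrapping around).
Starting from "kbdwjqagmyo": after the first operation, "oymgaqjwdbk"; after the second, "rbpjdtmzgen".

rbpjdtmzgen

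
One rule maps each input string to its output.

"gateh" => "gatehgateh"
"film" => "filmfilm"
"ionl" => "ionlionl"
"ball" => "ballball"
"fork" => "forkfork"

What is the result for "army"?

The transformation: write the whole string twice.
Applying that to "army" gives "armyarmy".

armyarmy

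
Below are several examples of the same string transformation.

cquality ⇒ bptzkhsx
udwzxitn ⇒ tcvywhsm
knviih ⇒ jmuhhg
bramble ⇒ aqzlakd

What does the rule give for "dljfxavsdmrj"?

The rule is to shift every letter 1 place backward in the alphabet (wrapping around).
"dljfxavsdmrj" → "ckiewzurclqi".

ckiewzurclqi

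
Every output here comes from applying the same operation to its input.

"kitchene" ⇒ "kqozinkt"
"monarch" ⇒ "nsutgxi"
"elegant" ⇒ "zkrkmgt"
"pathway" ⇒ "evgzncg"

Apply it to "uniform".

satolux

Rule — shift every letter 6 places forward in the alphabet (wrapping around), then move the last character to the front.
On "uniform": the first step gives "atoluxs", and the second then gives "satolux".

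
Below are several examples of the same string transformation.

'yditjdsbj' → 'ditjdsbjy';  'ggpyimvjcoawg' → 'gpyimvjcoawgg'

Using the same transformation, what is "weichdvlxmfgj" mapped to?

The rule is to move the first character to the end.
Doing the same to "weichdvlxmfgj": "eichdvlxmfgjw".

eichdvlxmfgjw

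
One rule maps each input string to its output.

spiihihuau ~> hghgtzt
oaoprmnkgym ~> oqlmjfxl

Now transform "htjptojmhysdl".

osnilgxrck

Rule — delete the first 3 characters, then shift every letter 1 place backward in the alphabet (wrapping around).
"htjptojmhysdl" → "ptojmhysdl" → "osnilgxrck".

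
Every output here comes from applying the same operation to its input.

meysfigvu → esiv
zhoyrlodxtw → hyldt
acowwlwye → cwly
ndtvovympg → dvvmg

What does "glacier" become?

The transformation: keep every other character starting from the second (positions 2nd, 4th, 6th, ...).
Doing the same to "glacier": "lce".

lce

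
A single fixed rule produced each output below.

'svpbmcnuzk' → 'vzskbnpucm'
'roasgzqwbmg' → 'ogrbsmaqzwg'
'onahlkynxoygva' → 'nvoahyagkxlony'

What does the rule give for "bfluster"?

Rule — swap each adjacent pair of characters (1↔2, 3↔4, ...), then take characters alternately from the front and the back (1st, last, 2nd, 2nd-last, ...).
"bfluster" → "fbultsre" → "februslt".

februslt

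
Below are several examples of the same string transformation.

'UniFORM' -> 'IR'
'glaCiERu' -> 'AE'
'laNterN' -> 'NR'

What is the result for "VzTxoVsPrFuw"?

The pattern: keep one character in every 3, starting at position 3 (positions 3rd, 6th, 9th, ...), then convert every letter to uppercase.
Starting from "VzTxoVsPrFuw": after the first operation, "TVrw"; after the second, "TVRW".

TVRW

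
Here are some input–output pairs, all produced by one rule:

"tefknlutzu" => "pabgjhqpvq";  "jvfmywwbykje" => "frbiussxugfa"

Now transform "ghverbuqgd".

cdranxqmcz

The transformation: shift every letter 4 places backward in the alphabet (wrapping around).
For "ghverbuqgd" the result is "cdranxqmcz".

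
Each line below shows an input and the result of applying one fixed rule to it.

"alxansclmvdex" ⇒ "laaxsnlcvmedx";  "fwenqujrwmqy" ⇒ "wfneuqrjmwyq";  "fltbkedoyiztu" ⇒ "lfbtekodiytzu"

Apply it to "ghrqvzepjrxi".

The rule is to swap each adjacent pair of characters (1↔2, 3↔4, ...).
On "ghrqvzepjrxi" that produces "hgqrzvperjix".

hgqrzvperjix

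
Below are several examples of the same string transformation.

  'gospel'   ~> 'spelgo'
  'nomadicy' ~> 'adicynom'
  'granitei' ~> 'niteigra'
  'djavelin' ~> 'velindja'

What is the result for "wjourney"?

urneywjo

The pattern: swap the front and back halves of the string, then move the last character to the front.
On "wjourney": the first step gives "rneywjou", and the second then gives "urneywjo".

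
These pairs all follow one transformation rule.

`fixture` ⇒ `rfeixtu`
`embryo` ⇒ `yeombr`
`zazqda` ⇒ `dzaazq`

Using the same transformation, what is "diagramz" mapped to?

Rule — swap the first and last characters, then move the last 2 characters to the front (rotate right by 2).
"diagramz" → "ziagramd" → "mdziagra".

mdziagra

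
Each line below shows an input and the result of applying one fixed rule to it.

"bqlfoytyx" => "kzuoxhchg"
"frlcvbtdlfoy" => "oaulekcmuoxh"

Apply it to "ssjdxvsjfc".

The transformation: shift every letter 9 places forward in the alphabet (wrapping around).
For "ssjdxvsjfc" the result is "bbsmgebsol".

bbsmgebsol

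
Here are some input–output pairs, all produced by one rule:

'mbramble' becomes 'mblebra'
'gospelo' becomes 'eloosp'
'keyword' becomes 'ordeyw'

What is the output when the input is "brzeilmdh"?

ilmdhrze

What's happening: delete the first character, then move the first 3 characters to the end (rotate left by 3).
"brzeilmdh" → "rzeilmdh" → "ilmdhrze".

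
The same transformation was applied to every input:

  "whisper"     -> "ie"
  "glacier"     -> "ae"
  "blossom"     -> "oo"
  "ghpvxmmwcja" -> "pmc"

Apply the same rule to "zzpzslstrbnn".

What's happening: keep one character in every 3, starting at position 3 (positions 3rd, 6th, 9th, ...).
"zzpzslstrbnn" → "plrn".

plrn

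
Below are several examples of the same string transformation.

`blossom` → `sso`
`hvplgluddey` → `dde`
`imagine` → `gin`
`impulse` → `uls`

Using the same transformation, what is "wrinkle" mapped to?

nkl

Looking at the pairs, the operation is to move the last character to the front, then keep only the last 3 characters.
"wrinkle" → "ewrinkl" → "nkl".
(Check on "imagine": → "eimagin" → "gin" ✓)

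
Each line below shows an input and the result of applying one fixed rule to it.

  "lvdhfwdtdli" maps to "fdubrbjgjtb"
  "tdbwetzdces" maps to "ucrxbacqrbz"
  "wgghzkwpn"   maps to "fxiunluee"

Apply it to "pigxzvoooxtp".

What's happening: shift every letter 2 places backward in the alphabet (wrapping around), then move the first 3 characters to the end (rotate left by 3).
For "pigxzvoooxtp", step one produces "ngevxtmmmvrn"; step two turns that into "vxtmmmvrnnge".
(Check on "wgghzkwpn": → "ueefxiunl" → "fxiunluee" ✓)

vxtmmmvrnnge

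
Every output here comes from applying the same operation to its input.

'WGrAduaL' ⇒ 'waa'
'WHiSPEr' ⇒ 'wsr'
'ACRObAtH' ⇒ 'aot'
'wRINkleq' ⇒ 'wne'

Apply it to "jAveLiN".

jen

What's happening: keep one character in every 3, starting at position 1 (positions 1st, 4th, 7th, ...), then convert every letter to lowercase.
Working it through for "jAveLiN": intermediate "jeN", final "jen".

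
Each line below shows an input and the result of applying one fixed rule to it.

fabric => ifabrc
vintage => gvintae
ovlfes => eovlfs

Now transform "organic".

iorganc

Rule — move the last character to the front, then swap the first and last characters.
"organic" → "corgani" → "iorganc".
(Check on "ovlfes": → "sovlfe" → "eovlfs" ✓)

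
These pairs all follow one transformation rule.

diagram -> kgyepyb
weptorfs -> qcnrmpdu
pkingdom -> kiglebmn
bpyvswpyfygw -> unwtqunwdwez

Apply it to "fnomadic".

almkybgd

In each case the input is transformed by: swap the first and last characters, then shift every letter 2 places backward in the alphabet (wrapping around).
Working it through for "fnomadic": intermediate "cnomadif", final "almkybgd".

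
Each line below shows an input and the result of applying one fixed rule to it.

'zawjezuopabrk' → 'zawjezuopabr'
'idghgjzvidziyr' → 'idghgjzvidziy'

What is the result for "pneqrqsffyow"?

pneqrqsffyo

Looking at the pairs, the operation is to delete the last character.
So "pneqrqsffyow" becomes "pneqrqsffyo".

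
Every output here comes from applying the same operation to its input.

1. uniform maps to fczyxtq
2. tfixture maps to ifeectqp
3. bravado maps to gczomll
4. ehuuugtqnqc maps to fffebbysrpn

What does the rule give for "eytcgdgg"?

What's happening: sort the characters into reverse alphabetical order, then shift every letter 11 places forward in the alphabet (wrapping around).
Working it through for "eytcgdgg": intermediate "ytgggedc", final "jerrrpon".

jerrrpon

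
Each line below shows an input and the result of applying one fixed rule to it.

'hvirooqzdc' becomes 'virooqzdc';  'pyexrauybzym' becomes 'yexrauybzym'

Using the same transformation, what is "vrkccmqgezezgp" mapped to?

rkccmqgezezgp

The pattern: delete the first character.
So "vrkccmqgezezgp" becomes "rkccmqgezezgp".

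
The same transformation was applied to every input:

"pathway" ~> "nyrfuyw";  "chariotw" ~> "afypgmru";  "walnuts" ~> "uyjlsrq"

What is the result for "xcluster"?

What's happening: shift every letter 2 places backward in the alphabet (wrapping around).
Applying that to "xcluster" gives "vajsqrcp".

vajsqrcp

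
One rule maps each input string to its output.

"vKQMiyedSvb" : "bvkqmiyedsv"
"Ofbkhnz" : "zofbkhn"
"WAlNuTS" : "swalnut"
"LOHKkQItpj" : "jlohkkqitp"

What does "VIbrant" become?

tvibran

The pattern: move the last character to the front, then convert every letter to lowercase.
Working it through for "VIbrant": intermediate "tVIbran", final "tvibran".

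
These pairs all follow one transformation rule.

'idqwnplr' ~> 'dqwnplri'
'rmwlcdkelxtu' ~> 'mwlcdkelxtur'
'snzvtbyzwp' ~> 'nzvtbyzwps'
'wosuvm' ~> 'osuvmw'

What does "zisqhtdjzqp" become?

Each output is the input with this applied: move the first character to the end.
So "zisqhtdjzqp" becomes "isqhtdjzqpz".

isqhtdjzqpz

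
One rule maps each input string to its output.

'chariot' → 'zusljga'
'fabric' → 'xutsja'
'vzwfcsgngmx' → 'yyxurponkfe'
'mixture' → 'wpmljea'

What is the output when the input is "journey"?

In each case the input is transformed by: shift every letter 8 places backward in the alphabet (wrapping around), then sort the characters into reverse alphabetical order.
For "journey", step one produces "bgmjfwq"; step two turns that into "wqmjgfb".

wqmjgfb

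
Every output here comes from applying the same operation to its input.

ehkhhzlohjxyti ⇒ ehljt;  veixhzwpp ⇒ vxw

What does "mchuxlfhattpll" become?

What's happening: keep one character in every 3, starting at position 1 (positions 1st, 4th, 7th, ...).
For "mchuxlfhattpll" the result is "muftl".

muftl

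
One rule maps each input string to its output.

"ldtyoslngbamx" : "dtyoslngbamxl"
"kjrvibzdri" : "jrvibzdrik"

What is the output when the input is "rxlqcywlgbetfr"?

The pattern: move the first character to the end.
On "rxlqcywlgbetfr" that produces "xlqcywlgbetfrr".

xlqcywlgbetfrr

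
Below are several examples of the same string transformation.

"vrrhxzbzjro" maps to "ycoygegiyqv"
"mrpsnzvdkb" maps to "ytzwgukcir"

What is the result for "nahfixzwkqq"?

humoepdgxrx

In each case the input is transformed by: swap each adjacent pair of characters (1↔2, 3↔4, ...), then shift every letter 7 places forward in the alphabet (wrapping around).
Applying both steps to "nahfixzwkqq": "anfhxiwzqkq", then "humoepdgxrx".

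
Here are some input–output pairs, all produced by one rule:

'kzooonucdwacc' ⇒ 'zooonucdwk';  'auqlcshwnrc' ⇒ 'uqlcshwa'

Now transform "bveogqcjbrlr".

In each case the input is transformed by: delete the last 3 characters, then move the first character to the end.
On "bveogqcjbrlr": the first step gives "bveogqcjb", and the second then gives "veogqcjbb".
(Check on "kzooonucdwacc": → "kzooonucdw" → "zooonucdwk" ✓)

veogqcjbb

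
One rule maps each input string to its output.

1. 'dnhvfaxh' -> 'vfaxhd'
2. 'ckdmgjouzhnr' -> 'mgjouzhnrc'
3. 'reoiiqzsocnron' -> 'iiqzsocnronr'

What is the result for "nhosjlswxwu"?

The pattern: move the first character to the end, then delete the first 2 characters.
Starting from "nhosjlswxwu": after the first operation, "hosjlswxwun"; after the second, "sjlswxwun".

sjlswxwun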